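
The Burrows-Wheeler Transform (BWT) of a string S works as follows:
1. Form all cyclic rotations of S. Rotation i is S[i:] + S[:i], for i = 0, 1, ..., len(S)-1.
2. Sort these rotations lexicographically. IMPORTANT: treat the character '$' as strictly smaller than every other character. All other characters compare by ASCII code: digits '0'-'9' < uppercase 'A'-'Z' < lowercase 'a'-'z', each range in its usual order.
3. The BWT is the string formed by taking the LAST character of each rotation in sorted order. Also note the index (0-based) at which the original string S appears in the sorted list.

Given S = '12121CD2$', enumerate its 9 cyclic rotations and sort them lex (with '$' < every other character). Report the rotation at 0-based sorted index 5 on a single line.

All 9 rotations (rotation i = S[i:]+S[:i]):
  rot[0] = 12121CD2$
  rot[1] = 2121CD2$1
  rot[2] = 121CD2$12
  rot[3] = 21CD2$121
  rot[4] = 1CD2$1212
  rot[5] = CD2$12121
  rot[6] = D2$12121C
  rot[7] = 2$12121CD
  rot[8] = $12121CD2
Sorted (with $ < everything):
  sorted[0] = $12121CD2
  sorted[1] = 12121CD2$
  sorted[2] = 121CD2$12
  sorted[3] = 1CD2$1212
  sorted[4] = 2$12121CD
  sorted[5] = 2121CD2$1
  sorted[6] = 21CD2$121
  sorted[7] = CD2$12121
  sorted[8] = D2$12121C
sorted[5] = 2121CD2$1

Answer: 2121CD2$1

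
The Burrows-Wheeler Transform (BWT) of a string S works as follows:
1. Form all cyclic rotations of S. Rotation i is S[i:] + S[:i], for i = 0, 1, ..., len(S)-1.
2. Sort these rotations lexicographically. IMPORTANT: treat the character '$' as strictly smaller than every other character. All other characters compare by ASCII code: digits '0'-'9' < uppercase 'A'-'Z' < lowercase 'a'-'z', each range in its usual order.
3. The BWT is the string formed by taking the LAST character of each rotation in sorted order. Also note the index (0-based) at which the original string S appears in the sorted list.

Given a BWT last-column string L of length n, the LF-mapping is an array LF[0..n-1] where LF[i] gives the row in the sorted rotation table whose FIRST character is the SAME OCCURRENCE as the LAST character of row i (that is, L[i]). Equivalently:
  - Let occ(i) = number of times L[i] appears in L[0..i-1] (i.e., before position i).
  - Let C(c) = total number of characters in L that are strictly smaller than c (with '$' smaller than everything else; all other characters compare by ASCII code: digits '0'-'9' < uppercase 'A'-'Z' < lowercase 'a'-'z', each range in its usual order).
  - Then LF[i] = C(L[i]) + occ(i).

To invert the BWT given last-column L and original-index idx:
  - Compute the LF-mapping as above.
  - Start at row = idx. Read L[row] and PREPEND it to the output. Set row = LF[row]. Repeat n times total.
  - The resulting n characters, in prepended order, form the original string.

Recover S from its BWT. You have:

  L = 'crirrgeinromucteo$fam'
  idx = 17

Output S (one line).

Answer: refrigeratorcommunic$

Derivation:
LF mapping: 2 15 8 16 17 7 4 9 12 18 13 10 20 3 19 5 14 0 6 1 11
Walk LF starting at row 17, prepending L[row]:
  step 1: row=17, L[17]='$', prepend. Next row=LF[17]=0
  step 2: row=0, L[0]='c', prepend. Next row=LF[0]=2
  step 3: row=2, L[2]='i', prepend. Next row=LF[2]=8
  step 4: row=8, L[8]='n', prepend. Next row=LF[8]=12
  step 5: row=12, L[12]='u', prepend. Next row=LF[12]=20
  step 6: row=20, L[20]='m', prepend. Next row=LF[20]=11
  step 7: row=11, L[11]='m', prepend. Next row=LF[11]=10
  step 8: row=10, L[10]='o', prepend. Next row=LF[10]=13
  step 9: row=13, L[13]='c', prepend. Next row=LF[13]=3
  step 10: row=3, L[3]='r', prepend. Next row=LF[3]=16
  step 11: row=16, L[16]='o', prepend. Next row=LF[16]=14
  step 12: row=14, L[14]='t', prepend. Next row=LF[14]=19
  step 13: row=19, L[19]='a', prepend. Next row=LF[19]=1
  step 14: row=1, L[1]='r', prepend. Next row=LF[1]=15
  step 15: row=15, L[15]='e', prepend. Next row=LF[15]=5
  step 16: row=5, L[5]='g', prepend. Next row=LF[5]=7
  step 17: row=7, L[7]='i', prepend. Next row=LF[7]=9
  step 18: row=9, L[9]='r', prepend. Next row=LF[9]=18
  step 19: row=18, L[18]='f', prepend. Next row=LF[18]=6
  step 20: row=6, L[6]='e', prepend. Next row=LF[6]=4
  step 21: row=4, L[4]='r', prepend. Next row=LF[4]=17
Reversed output: refrigeratorcommunic$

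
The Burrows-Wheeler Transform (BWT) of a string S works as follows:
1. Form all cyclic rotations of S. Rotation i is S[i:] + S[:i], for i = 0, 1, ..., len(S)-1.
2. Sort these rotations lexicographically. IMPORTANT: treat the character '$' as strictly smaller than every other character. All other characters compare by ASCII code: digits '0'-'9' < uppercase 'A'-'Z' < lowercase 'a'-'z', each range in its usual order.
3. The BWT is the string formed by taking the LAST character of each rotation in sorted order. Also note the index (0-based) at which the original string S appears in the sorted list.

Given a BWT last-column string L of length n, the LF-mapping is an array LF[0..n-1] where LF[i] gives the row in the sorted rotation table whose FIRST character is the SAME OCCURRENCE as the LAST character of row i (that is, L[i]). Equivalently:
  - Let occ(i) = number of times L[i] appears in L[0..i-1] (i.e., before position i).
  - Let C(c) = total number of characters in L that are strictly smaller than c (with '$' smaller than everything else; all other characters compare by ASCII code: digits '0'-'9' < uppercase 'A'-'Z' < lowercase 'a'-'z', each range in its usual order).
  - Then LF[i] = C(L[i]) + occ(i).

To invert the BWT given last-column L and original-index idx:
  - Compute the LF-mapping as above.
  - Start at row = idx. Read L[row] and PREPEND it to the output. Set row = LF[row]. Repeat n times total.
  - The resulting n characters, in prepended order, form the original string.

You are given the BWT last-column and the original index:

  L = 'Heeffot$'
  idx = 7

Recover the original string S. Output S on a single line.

LF mapping: 1 2 3 4 5 6 7 0
Walk LF starting at row 7, prepending L[row]:
  step 1: row=7, L[7]='$', prepend. Next row=LF[7]=0
  step 2: row=0, L[0]='H', prepend. Next row=LF[0]=1
  step 3: row=1, L[1]='e', prepend. Next row=LF[1]=2
  step 4: row=2, L[2]='e', prepend. Next row=LF[2]=3
  step 5: row=3, L[3]='f', prepend. Next row=LF[3]=4
  step 6: row=4, L[4]='f', prepend. Next row=LF[4]=5
  step 7: row=5, L[5]='o', prepend. Next row=LF[5]=6
  step 8: row=6, L[6]='t', prepend. Next row=LF[6]=7
Reversed output: toffeeH$

Answer: toffeeH$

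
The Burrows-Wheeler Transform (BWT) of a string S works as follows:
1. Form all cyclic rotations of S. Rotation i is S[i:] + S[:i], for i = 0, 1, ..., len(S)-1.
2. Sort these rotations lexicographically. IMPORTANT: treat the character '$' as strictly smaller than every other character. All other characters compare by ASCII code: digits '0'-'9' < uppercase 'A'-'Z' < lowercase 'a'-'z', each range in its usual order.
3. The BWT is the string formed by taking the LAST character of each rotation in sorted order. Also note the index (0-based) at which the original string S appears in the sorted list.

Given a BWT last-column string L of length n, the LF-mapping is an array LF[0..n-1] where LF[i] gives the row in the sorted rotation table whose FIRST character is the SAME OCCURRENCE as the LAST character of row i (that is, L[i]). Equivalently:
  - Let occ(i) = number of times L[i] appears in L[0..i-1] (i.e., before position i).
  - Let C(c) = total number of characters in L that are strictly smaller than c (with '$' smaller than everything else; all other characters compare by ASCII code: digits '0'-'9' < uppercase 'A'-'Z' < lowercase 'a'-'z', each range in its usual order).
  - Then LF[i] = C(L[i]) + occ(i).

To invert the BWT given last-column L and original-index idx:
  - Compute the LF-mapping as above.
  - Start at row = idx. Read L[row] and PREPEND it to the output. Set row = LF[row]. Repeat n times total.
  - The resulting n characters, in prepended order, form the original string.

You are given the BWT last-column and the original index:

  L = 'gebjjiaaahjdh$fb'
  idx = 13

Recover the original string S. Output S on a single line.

LF mapping: 9 7 4 13 14 12 1 2 3 10 15 6 11 0 8 5
Walk LF starting at row 13, prepending L[row]:
  step 1: row=13, L[13]='$', prepend. Next row=LF[13]=0
  step 2: row=0, L[0]='g', prepend. Next row=LF[0]=9
  step 3: row=9, L[9]='h', prepend. Next row=LF[9]=10
  step 4: row=10, L[10]='j', prepend. Next row=LF[10]=15
  step 5: row=15, L[15]='b', prepend. Next row=LF[15]=5
  step 6: row=5, L[5]='i', prepend. Next row=LF[5]=12
  step 7: row=12, L[12]='h', prepend. Next row=LF[12]=11
  step 8: row=11, L[11]='d', prepend. Next row=LF[11]=6
  step 9: row=6, L[6]='a', prepend. Next row=LF[6]=1
  step 10: row=1, L[1]='e', prepend. Next row=LF[1]=7
  step 11: row=7, L[7]='a', prepend. Next row=LF[7]=2
  step 12: row=2, L[2]='b', prepend. Next row=LF[2]=4
  step 13: row=4, L[4]='j', prepend. Next row=LF[4]=14
  step 14: row=14, L[14]='f', prepend. Next row=LF[14]=8
  step 15: row=8, L[8]='a', prepend. Next row=LF[8]=3
  step 16: row=3, L[3]='j', prepend. Next row=LF[3]=13
Reversed output: jafjbaeadhibjhg$

Answer: jafjbaeadhibjhg$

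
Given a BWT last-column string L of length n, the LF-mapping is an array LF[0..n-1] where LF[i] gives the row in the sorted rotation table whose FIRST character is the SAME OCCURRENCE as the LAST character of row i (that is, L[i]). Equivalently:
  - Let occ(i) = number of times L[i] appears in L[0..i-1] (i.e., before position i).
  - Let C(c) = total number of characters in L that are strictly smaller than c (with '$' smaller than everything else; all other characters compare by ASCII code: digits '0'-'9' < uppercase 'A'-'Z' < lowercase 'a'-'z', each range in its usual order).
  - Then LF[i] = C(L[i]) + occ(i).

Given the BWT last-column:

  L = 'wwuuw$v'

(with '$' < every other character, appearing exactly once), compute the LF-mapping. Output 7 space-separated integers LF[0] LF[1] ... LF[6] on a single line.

Char counts: '$':1, 'u':2, 'v':1, 'w':3
C (first-col start): C('$')=0, C('u')=1, C('v')=3, C('w')=4
L[0]='w': occ=0, LF[0]=C('w')+0=4+0=4
L[1]='w': occ=1, LF[1]=C('w')+1=4+1=5
L[2]='u': occ=0, LF[2]=C('u')+0=1+0=1
L[3]='u': occ=1, LF[3]=C('u')+1=1+1=2
L[4]='w': occ=2, LF[4]=C('w')+2=4+2=6
L[5]='$': occ=0, LF[5]=C('$')+0=0+0=0
L[6]='v': occ=0, LF[6]=C('v')+0=3+0=3

Answer: 4 5 1 2 6 0 3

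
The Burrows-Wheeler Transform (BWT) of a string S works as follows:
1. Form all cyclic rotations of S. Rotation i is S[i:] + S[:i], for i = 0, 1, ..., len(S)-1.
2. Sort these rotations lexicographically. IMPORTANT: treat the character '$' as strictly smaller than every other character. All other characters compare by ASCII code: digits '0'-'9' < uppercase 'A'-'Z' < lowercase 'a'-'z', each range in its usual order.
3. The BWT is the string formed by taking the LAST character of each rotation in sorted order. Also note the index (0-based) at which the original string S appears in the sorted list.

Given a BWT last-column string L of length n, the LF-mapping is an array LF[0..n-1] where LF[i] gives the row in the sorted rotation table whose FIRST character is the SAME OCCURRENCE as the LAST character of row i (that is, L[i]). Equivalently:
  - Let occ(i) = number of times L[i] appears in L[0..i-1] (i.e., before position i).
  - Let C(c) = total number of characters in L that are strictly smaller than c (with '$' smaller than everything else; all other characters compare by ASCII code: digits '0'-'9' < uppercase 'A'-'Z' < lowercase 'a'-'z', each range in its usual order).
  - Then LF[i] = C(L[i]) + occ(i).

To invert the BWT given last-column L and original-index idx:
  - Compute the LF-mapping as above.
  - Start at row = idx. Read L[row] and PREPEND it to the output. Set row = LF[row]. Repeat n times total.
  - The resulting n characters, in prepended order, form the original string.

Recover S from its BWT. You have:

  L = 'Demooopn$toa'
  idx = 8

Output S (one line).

LF mapping: 1 3 4 6 7 8 10 5 0 11 9 2
Walk LF starting at row 8, prepending L[row]:
  step 1: row=8, L[8]='$', prepend. Next row=LF[8]=0
  step 2: row=0, L[0]='D', prepend. Next row=LF[0]=1
  step 3: row=1, L[1]='e', prepend. Next row=LF[1]=3
  step 4: row=3, L[3]='o', prepend. Next row=LF[3]=6
  step 5: row=6, L[6]='p', prepend. Next row=LF[6]=10
  step 6: row=10, L[10]='o', prepend. Next row=LF[10]=9
  step 7: row=9, L[9]='t', prepend. Next row=LF[9]=11
  step 8: row=11, L[11]='a', prepend. Next row=LF[11]=2
  step 9: row=2, L[2]='m', prepend. Next row=LF[2]=4
  step 10: row=4, L[4]='o', prepend. Next row=LF[4]=7
  step 11: row=7, L[7]='n', prepend. Next row=LF[7]=5
  step 12: row=5, L[5]='o', prepend. Next row=LF[5]=8
Reversed output: onomatopoeD$

Answer: onomatopoeD$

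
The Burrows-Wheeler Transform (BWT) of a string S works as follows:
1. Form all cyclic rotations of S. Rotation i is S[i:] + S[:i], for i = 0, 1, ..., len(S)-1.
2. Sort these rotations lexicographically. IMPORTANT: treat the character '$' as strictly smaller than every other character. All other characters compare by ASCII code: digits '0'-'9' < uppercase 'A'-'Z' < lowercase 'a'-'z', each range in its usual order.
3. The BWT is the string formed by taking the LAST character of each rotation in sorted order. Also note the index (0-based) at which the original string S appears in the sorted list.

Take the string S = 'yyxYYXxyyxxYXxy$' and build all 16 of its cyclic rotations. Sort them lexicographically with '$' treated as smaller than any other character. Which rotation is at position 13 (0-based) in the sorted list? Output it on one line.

All 16 rotations (rotation i = S[i:]+S[:i]):
  rot[0] = yyxYYXxyyxxYXxy$
  rot[1] = yxYYXxyyxxYXxy$y
  rot[2] = xYYXxyyxxYXxy$yy
  rot[3] = YYXxyyxxYXxy$yyx
  rot[4] = YXxyyxxYXxy$yyxY
  rot[5] = XxyyxxYXxy$yyxYY
  rot[6] = xyyxxYXxy$yyxYYX
  rot[7] = yyxxYXxy$yyxYYXx
  rot[8] = yxxYXxy$yyxYYXxy
  rot[9] = xxYXxy$yyxYYXxyy
  rot[10] = xYXxy$yyxYYXxyyx
  rot[11] = YXxy$yyxYYXxyyxx
  rot[12] = Xxy$yyxYYXxyyxxY
  rot[13] = xy$yyxYYXxyyxxYX
  rot[14] = y$yyxYYXxyyxxYXx
  rot[15] = $yyxYYXxyyxxYXxy
Sorted (with $ < everything):
  sorted[0] = $yyxYYXxyyxxYXxy
  sorted[1] = Xxy$yyxYYXxyyxxY
  sorted[2] = XxyyxxYXxy$yyxYY
  sorted[3] = YXxy$yyxYYXxyyxx
  sorted[4] = YXxyyxxYXxy$yyxY
  sorted[5] = YYXxyyxxYXxy$yyx
  sorted[6] = xYXxy$yyxYYXxyyx
  sorted[7] = xYYXxyyxxYXxy$yy
  sorted[8] = xxYXxy$yyxYYXxyy
  sorted[9] = xy$yyxYYXxyyxxYX
  sorted[10] = xyyxxYXxy$yyxYYX
  sorted[11] = y$yyxYYXxyyxxYXx
  sorted[12] = yxYYXxyyxxYXxy$y
  sorted[13] = yxxYXxy$yyxYYXxy
  sorted[14] = yyxYYXxyyxxYXxy$
  sorted[15] = yyxxYXxy$yyxYYXx
sorted[13] = yxxYXxy$yyxYYXxy

Answer: yxxYXxy$yyxYYXxy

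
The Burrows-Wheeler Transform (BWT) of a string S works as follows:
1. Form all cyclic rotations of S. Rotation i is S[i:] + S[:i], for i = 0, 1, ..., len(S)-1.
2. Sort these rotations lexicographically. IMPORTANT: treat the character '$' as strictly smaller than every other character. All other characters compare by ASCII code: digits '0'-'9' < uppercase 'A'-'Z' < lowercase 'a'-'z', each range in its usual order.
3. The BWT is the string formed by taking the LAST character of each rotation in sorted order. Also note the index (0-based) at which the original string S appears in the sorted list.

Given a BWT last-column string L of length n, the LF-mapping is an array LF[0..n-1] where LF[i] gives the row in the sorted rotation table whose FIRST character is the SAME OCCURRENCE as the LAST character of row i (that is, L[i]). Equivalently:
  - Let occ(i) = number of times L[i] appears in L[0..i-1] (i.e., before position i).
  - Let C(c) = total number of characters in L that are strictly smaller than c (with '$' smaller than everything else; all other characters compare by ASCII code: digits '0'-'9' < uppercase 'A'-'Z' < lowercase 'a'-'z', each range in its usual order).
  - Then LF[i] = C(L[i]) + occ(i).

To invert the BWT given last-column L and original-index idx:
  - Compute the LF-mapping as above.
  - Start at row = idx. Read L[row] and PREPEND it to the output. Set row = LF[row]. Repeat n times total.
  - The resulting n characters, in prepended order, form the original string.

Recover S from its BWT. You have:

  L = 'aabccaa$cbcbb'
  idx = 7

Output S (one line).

Answer: bcbccabcabaa$

Derivation:
LF mapping: 1 2 5 9 10 3 4 0 11 6 12 7 8
Walk LF starting at row 7, prepending L[row]:
  step 1: row=7, L[7]='$', prepend. Next row=LF[7]=0
  step 2: row=0, L[0]='a', prepend. Next row=LF[0]=1
  step 3: row=1, L[1]='a', prepend. Next row=LF[1]=2
  step 4: row=2, L[2]='b', prepend. Next row=LF[2]=5
  step 5: row=5, L[5]='a', prepend. Next row=LF[5]=3
  step 6: row=3, L[3]='c', prepend. Next row=LF[3]=9
  step 7: row=9, L[9]='b', prepend. Next row=LF[9]=6
  step 8: row=6, L[6]='a', prepend. Next row=LF[6]=4
  step 9: row=4, L[4]='c', prepend. Next row=LF[4]=10
  step 10: row=10, L[10]='c', prepend. Next row=LF[10]=12
  step 11: row=12, L[12]='b', prepend. Next row=LF[12]=8
  step 12: row=8, L[8]='c', prepend. Next row=LF[8]=11
  step 13: row=11, L[11]='b', prepend. Next row=LF[11]=7
Reversed output: bcbccabcabaa$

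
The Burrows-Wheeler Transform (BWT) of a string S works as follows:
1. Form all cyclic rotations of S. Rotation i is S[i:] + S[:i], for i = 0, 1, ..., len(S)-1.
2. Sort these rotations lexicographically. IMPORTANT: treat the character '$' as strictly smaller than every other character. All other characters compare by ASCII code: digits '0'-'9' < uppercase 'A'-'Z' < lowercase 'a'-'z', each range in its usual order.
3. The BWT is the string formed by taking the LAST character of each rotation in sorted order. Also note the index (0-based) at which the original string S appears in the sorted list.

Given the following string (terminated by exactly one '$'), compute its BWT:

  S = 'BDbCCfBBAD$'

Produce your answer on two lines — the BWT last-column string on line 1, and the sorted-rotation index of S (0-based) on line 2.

Answer: DBBf$bCABDC
4

Derivation:
All 11 rotations (rotation i = S[i:]+S[:i]):
  rot[0] = BDbCCfBBAD$
  rot[1] = DbCCfBBAD$B
  rot[2] = bCCfBBAD$BD
  rot[3] = CCfBBAD$BDb
  rot[4] = CfBBAD$BDbC
  rot[5] = fBBAD$BDbCC
  rot[6] = BBAD$BDbCCf
  rot[7] = BAD$BDbCCfB
  rot[8] = AD$BDbCCfBB
  rot[9] = D$BDbCCfBBA
  rot[10] = $BDbCCfBBAD
Sorted (with $ < everything):
  sorted[0] = $BDbCCfBBAD  (last char: 'D')
  sorted[1] = AD$BDbCCfBB  (last char: 'B')
  sorted[2] = BAD$BDbCCfB  (last char: 'B')
  sorted[3] = BBAD$BDbCCf  (last char: 'f')
  sorted[4] = BDbCCfBBAD$  (last char: '$')
  sorted[5] = CCfBBAD$BDb  (last char: 'b')
  sorted[6] = CfBBAD$BDbC  (last char: 'C')
  sorted[7] = D$BDbCCfBBA  (last char: 'A')
  sorted[8] = DbCCfBBAD$B  (last char: 'B')
  sorted[9] = bCCfBBAD$BD  (last char: 'D')
  sorted[10] = fBBAD$BDbCC  (last char: 'C')
Last column: DBBf$bCABDC
Original string S is at sorted index 4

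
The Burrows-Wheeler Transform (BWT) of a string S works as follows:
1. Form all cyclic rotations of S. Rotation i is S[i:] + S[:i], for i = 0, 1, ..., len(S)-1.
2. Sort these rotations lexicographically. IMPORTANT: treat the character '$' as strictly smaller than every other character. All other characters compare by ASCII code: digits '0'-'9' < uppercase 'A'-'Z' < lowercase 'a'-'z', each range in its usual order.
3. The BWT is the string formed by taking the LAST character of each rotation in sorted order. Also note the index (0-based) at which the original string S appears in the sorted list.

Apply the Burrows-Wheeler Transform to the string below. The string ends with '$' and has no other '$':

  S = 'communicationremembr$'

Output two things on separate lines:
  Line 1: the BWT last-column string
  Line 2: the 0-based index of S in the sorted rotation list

Answer: rcmi$mrnteeomuocibnam
4

Derivation:
All 21 rotations (rotation i = S[i:]+S[:i]):
  rot[0] = communicationremembr$
  rot[1] = ommunicationremembr$c
  rot[2] = mmunicationremembr$co
  rot[3] = municationremembr$com
  rot[4] = unicationremembr$comm
  rot[5] = nicationremembr$commu
  rot[6] = icationremembr$commun
  rot[7] = cationremembr$communi
  rot[8] = ationremembr$communic
  rot[9] = tionremembr$communica
  rot[10] = ionremembr$communicat
  rot[11] = onremembr$communicati
  rot[12] = nremembr$communicatio
  rot[13] = remembr$communication
  rot[14] = emembr$communicationr
  rot[15] = membr$communicationre
  rot[16] = embr$communicationrem
  rot[17] = mbr$communicationreme
  rot[18] = br$communicationremem
  rot[19] = r$communicationrememb
  rot[20] = $communicationremembr
Sorted (with $ < everything):
  sorted[0] = $communicationremembr  (last char: 'r')
  sorted[1] = ationremembr$communic  (last char: 'c')
  sorted[2] = br$communicationremem  (last char: 'm')
  sorted[3] = cationremembr$communi  (last char: 'i')
  sorted[4] = communicationremembr$  (last char: '$')
  sorted[5] = embr$communicationrem  (last char: 'm')
  sorted[6] = emembr$communicationr  (last char: 'r')
  sorted[7] = icationremembr$commun  (last char: 'n')
  sorted[8] = ionremembr$communicat  (last char: 't')
  sorted[9] = mbr$communicationreme  (last char: 'e')
  sorted[10] = membr$communicationre  (last char: 'e')
  sorted[11] = mmunicationremembr$co  (last char: 'o')
  sorted[12] = municationremembr$com  (last char: 'm')
  sorted[13] = nicationremembr$commu  (last char: 'u')
  sorted[14] = nremembr$communicatio  (last char: 'o')
  sorted[15] = ommunicationremembr$c  (last char: 'c')
  sorted[16] = onremembr$communicati  (last char: 'i')
  sorted[17] = r$communicationrememb  (last char: 'b')
  sorted[18] = remembr$communication  (last char: 'n')
  sorted[19] = tionremembr$communica  (last char: 'a')
  sorted[20] = unicationremembr$comm  (last char: 'm')
Last column: rcmi$mrnteeomuocibnam
Original string S is at sorted index 4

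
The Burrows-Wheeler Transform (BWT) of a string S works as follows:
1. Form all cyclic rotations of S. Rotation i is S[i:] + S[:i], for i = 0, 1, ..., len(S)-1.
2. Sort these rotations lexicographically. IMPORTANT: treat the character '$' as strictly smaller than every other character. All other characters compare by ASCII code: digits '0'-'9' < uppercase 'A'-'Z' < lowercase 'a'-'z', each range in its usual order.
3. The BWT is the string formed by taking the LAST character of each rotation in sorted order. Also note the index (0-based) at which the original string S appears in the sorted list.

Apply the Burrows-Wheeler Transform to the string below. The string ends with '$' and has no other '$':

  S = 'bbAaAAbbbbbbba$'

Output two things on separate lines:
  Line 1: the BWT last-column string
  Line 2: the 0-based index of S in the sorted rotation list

Answer: aabAbAbb$bbbbbA
8

Derivation:
All 15 rotations (rotation i = S[i:]+S[:i]):
  rot[0] = bbAaAAbbbbbbba$
  rot[1] = bAaAAbbbbbbba$b
  rot[2] = AaAAbbbbbbba$bb
  rot[3] = aAAbbbbbbba$bbA
  rot[4] = AAbbbbbbba$bbAa
  rot[5] = Abbbbbbba$bbAaA
  rot[6] = bbbbbbba$bbAaAA
  rot[7] = bbbbbba$bbAaAAb
  rot[8] = bbbbba$bbAaAAbb
  rot[9] = bbbba$bbAaAAbbb
  rot[10] = bbba$bbAaAAbbbb
  rot[11] = bba$bbAaAAbbbbb
  rot[12] = ba$bbAaAAbbbbbb
  rot[13] = a$bbAaAAbbbbbbb
  rot[14] = $bbAaAAbbbbbbba
Sorted (with $ < everything):
  sorted[0] = $bbAaAAbbbbbbba  (last char: 'a')
  sorted[1] = AAbbbbbbba$bbAa  (last char: 'a')
  sorted[2] = AaAAbbbbbbba$bb  (last char: 'b')
  sorted[3] = Abbbbbbba$bbAaA  (last char: 'A')
  sorted[4] = a$bbAaAAbbbbbbb  (last char: 'b')
  sorted[5] = aAAbbbbbbba$bbA  (last char: 'A')
  sorted[6] = bAaAAbbbbbbba$b  (last char: 'b')
  sorted[7] = ba$bbAaAAbbbbbb  (last char: 'b')
  sorted[8] = bbAaAAbbbbbbba$  (last char: '$')
  sorted[9] = bba$bbAaAAbbbbb  (last char: 'b')
  sorted[10] = bbba$bbAaAAbbbb  (last char: 'b')
  sorted[11] = bbbba$bbAaAAbbb  (last char: 'b')
  sorted[12] = bbbbba$bbAaAAbb  (last char: 'b')
  sorted[13] = bbbbbba$bbAaAAb  (last char: 'b')
  sorted[14] = bbbbbbba$bbAaAA  (last char: 'A')
Last column: aabAbAbb$bbbbbA
Original string S is at sorted index 8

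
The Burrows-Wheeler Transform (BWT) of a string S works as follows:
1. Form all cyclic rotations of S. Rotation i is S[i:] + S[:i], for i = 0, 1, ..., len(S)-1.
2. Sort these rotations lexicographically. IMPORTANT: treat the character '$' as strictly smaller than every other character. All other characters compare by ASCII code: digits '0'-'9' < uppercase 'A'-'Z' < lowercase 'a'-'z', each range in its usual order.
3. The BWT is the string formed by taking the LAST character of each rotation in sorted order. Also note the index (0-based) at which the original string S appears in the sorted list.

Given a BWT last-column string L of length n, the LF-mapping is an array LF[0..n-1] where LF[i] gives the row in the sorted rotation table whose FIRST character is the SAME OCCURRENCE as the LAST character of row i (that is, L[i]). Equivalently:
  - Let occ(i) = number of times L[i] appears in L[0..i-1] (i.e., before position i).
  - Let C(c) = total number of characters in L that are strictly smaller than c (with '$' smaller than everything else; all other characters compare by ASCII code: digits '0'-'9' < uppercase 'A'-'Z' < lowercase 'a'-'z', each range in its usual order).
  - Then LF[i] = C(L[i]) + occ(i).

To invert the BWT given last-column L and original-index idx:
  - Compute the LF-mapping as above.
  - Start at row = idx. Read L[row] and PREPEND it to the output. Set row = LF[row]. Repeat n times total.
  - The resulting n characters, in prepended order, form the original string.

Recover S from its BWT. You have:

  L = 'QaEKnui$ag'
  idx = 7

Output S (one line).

LF mapping: 3 4 1 2 8 9 7 0 5 6
Walk LF starting at row 7, prepending L[row]:
  step 1: row=7, L[7]='$', prepend. Next row=LF[7]=0
  step 2: row=0, L[0]='Q', prepend. Next row=LF[0]=3
  step 3: row=3, L[3]='K', prepend. Next row=LF[3]=2
  step 4: row=2, L[2]='E', prepend. Next row=LF[2]=1
  step 5: row=1, L[1]='a', prepend. Next row=LF[1]=4
  step 6: row=4, L[4]='n', prepend. Next row=LF[4]=8
  step 7: row=8, L[8]='a', prepend. Next row=LF[8]=5
  step 8: row=5, L[5]='u', prepend. Next row=LF[5]=9
  step 9: row=9, L[9]='g', prepend. Next row=LF[9]=6
  step 10: row=6, L[6]='i', prepend. Next row=LF[6]=7
Reversed output: iguanaEKQ$

Answer: iguanaEKQ$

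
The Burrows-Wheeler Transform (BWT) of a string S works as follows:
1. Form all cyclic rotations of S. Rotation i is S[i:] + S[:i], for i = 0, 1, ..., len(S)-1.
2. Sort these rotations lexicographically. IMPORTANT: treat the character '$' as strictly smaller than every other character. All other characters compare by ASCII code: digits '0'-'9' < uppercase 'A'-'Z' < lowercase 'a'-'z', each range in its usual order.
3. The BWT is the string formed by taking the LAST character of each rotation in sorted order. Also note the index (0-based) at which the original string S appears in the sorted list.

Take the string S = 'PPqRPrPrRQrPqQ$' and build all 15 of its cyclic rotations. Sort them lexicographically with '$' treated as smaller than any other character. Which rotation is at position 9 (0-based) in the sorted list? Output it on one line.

Answer: RQrPqQ$PPqRPrPr

Derivation:
All 15 rotations (rotation i = S[i:]+S[:i]):
  rot[0] = PPqRPrPrRQrPqQ$
  rot[1] = PqRPrPrRQrPqQ$P
  rot[2] = qRPrPrRQrPqQ$PP
  rot[3] = RPrPrRQrPqQ$PPq
  rot[4] = PrPrRQrPqQ$PPqR
  rot[5] = rPrRQrPqQ$PPqRP
  rot[6] = PrRQrPqQ$PPqRPr
  rot[7] = rRQrPqQ$PPqRPrP
  rot[8] = RQrPqQ$PPqRPrPr
  rot[9] = QrPqQ$PPqRPrPrR
  rot[10] = rPqQ$PPqRPrPrRQ
  rot[11] = PqQ$PPqRPrPrRQr
  rot[12] = qQ$PPqRPrPrRQrP
  rot[13] = Q$PPqRPrPrRQrPq
  rot[14] = $PPqRPrPrRQrPqQ
Sorted (with $ < everything):
  sorted[0] = $PPqRPrPrRQrPqQ
  sorted[1] = PPqRPrPrRQrPqQ$
  sorted[2] = PqQ$PPqRPrPrRQr
  sorted[3] = PqRPrPrRQrPqQ$P
  sorted[4] = PrPrRQrPqQ$PPqR
  sorted[5] = PrRQrPqQ$PPqRPr
  sorted[6] = Q$PPqRPrPrRQrPq
  sorted[7] = QrPqQ$PPqRPrPrR
  sorted[8] = RPrPrRQrPqQ$PPq
  sorted[9] = RQrPqQ$PPqRPrPr
  sorted[10] = qQ$PPqRPrPrRQrP
  sorted[11] = qRPrPrRQrPqQ$PP
  sorted[12] = rPqQ$PPqRPrPrRQ
  sorted[13] = rPrRQrPqQ$PPqRP
  sorted[14] = rRQrPqQ$PPqRPrP
sorted[9] = RQrPqQ$PPqRPrPr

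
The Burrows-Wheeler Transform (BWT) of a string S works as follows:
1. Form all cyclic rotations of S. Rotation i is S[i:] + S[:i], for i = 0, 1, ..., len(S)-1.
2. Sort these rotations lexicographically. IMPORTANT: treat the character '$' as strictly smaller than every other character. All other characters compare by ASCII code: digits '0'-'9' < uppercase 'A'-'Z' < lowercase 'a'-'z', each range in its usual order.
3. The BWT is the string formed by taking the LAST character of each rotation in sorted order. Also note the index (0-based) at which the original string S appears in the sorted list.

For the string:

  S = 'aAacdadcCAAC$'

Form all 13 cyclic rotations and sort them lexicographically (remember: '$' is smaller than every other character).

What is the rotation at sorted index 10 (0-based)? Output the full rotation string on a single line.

Answer: cdadcCAAC$aAa

Derivation:
All 13 rotations (rotation i = S[i:]+S[:i]):
  rot[0] = aAacdadcCAAC$
  rot[1] = AacdadcCAAC$a
  rot[2] = acdadcCAAC$aA
  rot[3] = cdadcCAAC$aAa
  rot[4] = dadcCAAC$aAac
  rot[5] = adcCAAC$aAacd
  rot[6] = dcCAAC$aAacda
  rot[7] = cCAAC$aAacdad
  rot[8] = CAAC$aAacdadc
  rot[9] = AAC$aAacdadcC
  rot[10] = AC$aAacdadcCA
  rot[11] = C$aAacdadcCAA
  rot[12] = $aAacdadcCAAC
Sorted (with $ < everything):
  sorted[0] = $aAacdadcCAAC
  sorted[1] = AAC$aAacdadcC
  sorted[2] = AC$aAacdadcCA
  sorted[3] = AacdadcCAAC$a
  sorted[4] = C$aAacdadcCAA
  sorted[5] = CAAC$aAacdadc
  sorted[6] = aAacdadcCAAC$
  sorted[7] = acdadcCAAC$aA
  sorted[8] = adcCAAC$aAacd
  sorted[9] = cCAAC$aAacdad
  sorted[10] = cdadcCAAC$aAa
  sorted[11] = dadcCAAC$aAac
  sorted[12] = dcCAAC$aAacda
sorted[10] = cdadcCAAC$aAa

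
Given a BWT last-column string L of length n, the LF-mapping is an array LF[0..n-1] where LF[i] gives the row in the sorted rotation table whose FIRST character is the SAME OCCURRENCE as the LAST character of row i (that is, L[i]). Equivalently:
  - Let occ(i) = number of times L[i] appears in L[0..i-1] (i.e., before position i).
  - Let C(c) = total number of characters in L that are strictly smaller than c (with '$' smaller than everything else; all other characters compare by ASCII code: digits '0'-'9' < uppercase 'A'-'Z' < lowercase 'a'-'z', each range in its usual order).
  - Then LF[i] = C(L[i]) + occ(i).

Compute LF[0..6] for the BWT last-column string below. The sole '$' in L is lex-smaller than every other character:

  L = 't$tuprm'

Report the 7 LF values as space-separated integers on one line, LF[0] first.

Char counts: '$':1, 'm':1, 'p':1, 'r':1, 't':2, 'u':1
C (first-col start): C('$')=0, C('m')=1, C('p')=2, C('r')=3, C('t')=4, C('u')=6
L[0]='t': occ=0, LF[0]=C('t')+0=4+0=4
L[1]='$': occ=0, LF[1]=C('$')+0=0+0=0
L[2]='t': occ=1, LF[2]=C('t')+1=4+1=5
L[3]='u': occ=0, LF[3]=C('u')+0=6+0=6
L[4]='p': occ=0, LF[4]=C('p')+0=2+0=2
L[5]='r': occ=0, LF[5]=C('r')+0=3+0=3
L[6]='m': occ=0, LF[6]=C('m')+0=1+0=1

Answer: 4 0 5 6 2 3 1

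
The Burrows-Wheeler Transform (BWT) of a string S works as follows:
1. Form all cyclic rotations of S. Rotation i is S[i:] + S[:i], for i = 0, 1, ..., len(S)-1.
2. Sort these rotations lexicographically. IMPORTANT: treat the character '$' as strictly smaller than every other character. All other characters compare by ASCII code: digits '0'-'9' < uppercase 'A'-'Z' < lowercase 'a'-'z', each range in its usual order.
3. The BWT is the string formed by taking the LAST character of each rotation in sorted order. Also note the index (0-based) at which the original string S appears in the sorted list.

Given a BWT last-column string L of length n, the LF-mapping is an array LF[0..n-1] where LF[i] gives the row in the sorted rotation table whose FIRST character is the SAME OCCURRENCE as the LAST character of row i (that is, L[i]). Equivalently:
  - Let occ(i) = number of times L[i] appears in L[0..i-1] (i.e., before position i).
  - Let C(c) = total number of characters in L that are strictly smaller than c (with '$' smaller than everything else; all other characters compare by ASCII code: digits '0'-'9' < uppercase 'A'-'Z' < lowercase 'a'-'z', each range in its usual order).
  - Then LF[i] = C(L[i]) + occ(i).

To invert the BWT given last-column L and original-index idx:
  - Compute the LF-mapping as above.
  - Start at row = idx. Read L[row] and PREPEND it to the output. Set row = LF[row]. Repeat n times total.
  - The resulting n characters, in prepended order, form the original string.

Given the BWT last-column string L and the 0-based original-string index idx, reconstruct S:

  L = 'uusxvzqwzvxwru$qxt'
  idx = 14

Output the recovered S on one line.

Answer: xvvsqxztzuxrwwuqu$

Derivation:
LF mapping: 6 7 4 13 9 16 1 11 17 10 14 12 3 8 0 2 15 5
Walk LF starting at row 14, prepending L[row]:
  step 1: row=14, L[14]='$', prepend. Next row=LF[14]=0
  step 2: row=0, L[0]='u', prepend. Next row=LF[0]=6
  step 3: row=6, L[6]='q', prepend. Next row=LF[6]=1
  step 4: row=1, L[1]='u', prepend. Next row=LF[1]=7
  step 5: row=7, L[7]='w', prepend. Next row=LF[7]=11
  step 6: row=11, L[11]='w', prepend. Next row=LF[11]=12
  step 7: row=12, L[12]='r', prepend. Next row=LF[12]=3
  step 8: row=3, L[3]='x', prepend. Next row=LF[3]=13
  step 9: row=13, L[13]='u', prepend. Next row=LF[13]=8
  step 10: row=8, L[8]='z', prepend. Next row=LF[8]=17
  step 11: row=17, L[17]='t', prepend. Next row=LF[17]=5
  step 12: row=5, L[5]='z', prepend. Next row=LF[5]=16
  step 13: row=16, L[16]='x', prepend. Next row=LF[16]=15
  step 14: row=15, L[15]='q', prepend. Next row=LF[15]=2
  step 15: row=2, L[2]='s', prepend. Next row=LF[2]=4
  step 16: row=4, L[4]='v', prepend. Next row=LF[4]=9
  step 17: row=9, L[9]='v', prepend. Next row=LF[9]=10
  step 18: row=10, L[10]='x', prepend. Next row=LF[10]=14
Reversed output: xvvsqxztzuxrwwuqu$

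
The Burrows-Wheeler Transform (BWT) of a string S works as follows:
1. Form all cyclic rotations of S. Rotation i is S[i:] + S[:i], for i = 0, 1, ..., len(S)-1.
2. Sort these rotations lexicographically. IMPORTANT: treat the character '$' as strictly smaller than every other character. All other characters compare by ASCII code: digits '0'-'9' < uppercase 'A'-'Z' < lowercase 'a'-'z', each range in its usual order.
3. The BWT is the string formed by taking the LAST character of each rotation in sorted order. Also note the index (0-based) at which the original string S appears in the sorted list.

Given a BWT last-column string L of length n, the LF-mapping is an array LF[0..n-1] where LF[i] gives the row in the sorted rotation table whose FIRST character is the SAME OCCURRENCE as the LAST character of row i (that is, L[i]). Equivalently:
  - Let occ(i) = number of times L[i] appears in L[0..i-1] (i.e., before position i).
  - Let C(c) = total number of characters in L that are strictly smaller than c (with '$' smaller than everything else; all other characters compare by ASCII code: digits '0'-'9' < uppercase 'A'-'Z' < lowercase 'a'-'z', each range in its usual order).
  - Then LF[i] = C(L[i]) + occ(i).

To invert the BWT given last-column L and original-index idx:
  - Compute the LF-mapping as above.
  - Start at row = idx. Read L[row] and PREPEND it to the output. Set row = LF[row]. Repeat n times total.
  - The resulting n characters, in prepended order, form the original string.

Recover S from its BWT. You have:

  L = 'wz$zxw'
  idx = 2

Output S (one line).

LF mapping: 1 4 0 5 3 2
Walk LF starting at row 2, prepending L[row]:
  step 1: row=2, L[2]='$', prepend. Next row=LF[2]=0
  step 2: row=0, L[0]='w', prepend. Next row=LF[0]=1
  step 3: row=1, L[1]='z', prepend. Next row=LF[1]=4
  step 4: row=4, L[4]='x', prepend. Next row=LF[4]=3
  step 5: row=3, L[3]='z', prepend. Next row=LF[3]=5
  step 6: row=5, L[5]='w', prepend. Next row=LF[5]=2
Reversed output: wzxzw$

Answer: wzxzw$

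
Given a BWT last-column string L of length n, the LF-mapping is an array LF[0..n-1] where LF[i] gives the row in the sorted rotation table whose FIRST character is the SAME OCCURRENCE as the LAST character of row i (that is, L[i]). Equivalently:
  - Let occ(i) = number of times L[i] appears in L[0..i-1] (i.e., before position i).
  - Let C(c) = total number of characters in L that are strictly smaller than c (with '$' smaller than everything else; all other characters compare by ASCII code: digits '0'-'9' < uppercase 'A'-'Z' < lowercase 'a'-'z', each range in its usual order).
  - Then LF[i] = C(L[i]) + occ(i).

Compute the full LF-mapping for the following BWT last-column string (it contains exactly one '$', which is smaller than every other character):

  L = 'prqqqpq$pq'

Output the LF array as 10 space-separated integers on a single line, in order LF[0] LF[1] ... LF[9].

Char counts: '$':1, 'p':3, 'q':5, 'r':1
C (first-col start): C('$')=0, C('p')=1, C('q')=4, C('r')=9
L[0]='p': occ=0, LF[0]=C('p')+0=1+0=1
L[1]='r': occ=0, LF[1]=C('r')+0=9+0=9
L[2]='q': occ=0, LF[2]=C('q')+0=4+0=4
L[3]='q': occ=1, LF[3]=C('q')+1=4+1=5
L[4]='q': occ=2, LF[4]=C('q')+2=4+2=6
L[5]='p': occ=1, LF[5]=C('p')+1=1+1=2
L[6]='q': occ=3, LF[6]=C('q')+3=4+3=7
L[7]='$': occ=0, LF[7]=C('$')+0=0+0=0
L[8]='p': occ=2, LF[8]=C('p')+2=1+2=3
L[9]='q': occ=4, LF[9]=C('q')+4=4+4=8

Answer: 1 9 4 5 6 2 7 0 3 8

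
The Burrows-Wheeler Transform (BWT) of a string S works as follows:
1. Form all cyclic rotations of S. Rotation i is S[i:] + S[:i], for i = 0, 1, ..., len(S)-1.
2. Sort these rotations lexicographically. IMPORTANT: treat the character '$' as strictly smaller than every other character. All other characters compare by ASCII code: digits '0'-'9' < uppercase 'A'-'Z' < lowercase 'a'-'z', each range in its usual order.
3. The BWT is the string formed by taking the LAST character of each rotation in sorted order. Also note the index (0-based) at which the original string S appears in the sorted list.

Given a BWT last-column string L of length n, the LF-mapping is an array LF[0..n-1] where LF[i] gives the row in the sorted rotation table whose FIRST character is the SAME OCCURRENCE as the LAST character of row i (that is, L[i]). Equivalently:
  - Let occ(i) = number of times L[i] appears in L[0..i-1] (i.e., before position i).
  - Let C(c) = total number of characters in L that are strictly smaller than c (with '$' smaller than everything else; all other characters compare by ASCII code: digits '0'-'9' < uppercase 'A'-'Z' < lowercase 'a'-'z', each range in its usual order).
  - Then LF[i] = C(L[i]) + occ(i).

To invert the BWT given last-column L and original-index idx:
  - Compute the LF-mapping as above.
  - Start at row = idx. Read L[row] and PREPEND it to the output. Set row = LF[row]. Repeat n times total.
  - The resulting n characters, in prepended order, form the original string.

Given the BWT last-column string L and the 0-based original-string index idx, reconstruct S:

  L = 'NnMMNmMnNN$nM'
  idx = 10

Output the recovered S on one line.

LF mapping: 5 10 1 2 6 9 3 11 7 8 0 12 4
Walk LF starting at row 10, prepending L[row]:
  step 1: row=10, L[10]='$', prepend. Next row=LF[10]=0
  step 2: row=0, L[0]='N', prepend. Next row=LF[0]=5
  step 3: row=5, L[5]='m', prepend. Next row=LF[5]=9
  step 4: row=9, L[9]='N', prepend. Next row=LF[9]=8
  step 5: row=8, L[8]='N', prepend. Next row=LF[8]=7
  step 6: row=7, L[7]='n', prepend. Next row=LF[7]=11
  step 7: row=11, L[11]='n', prepend. Next row=LF[11]=12
  step 8: row=12, L[12]='M', prepend. Next row=LF[12]=4
  step 9: row=4, L[4]='N', prepend. Next row=LF[4]=6
  step 10: row=6, L[6]='M', prepend. Next row=LF[6]=3
  step 11: row=3, L[3]='M', prepend. Next row=LF[3]=2
  step 12: row=2, L[2]='M', prepend. Next row=LF[2]=1
  step 13: row=1, L[1]='n', prepend. Next row=LF[1]=10
Reversed output: nMMMNMnnNNmN$

Answer: nMMMNMnnNNmN$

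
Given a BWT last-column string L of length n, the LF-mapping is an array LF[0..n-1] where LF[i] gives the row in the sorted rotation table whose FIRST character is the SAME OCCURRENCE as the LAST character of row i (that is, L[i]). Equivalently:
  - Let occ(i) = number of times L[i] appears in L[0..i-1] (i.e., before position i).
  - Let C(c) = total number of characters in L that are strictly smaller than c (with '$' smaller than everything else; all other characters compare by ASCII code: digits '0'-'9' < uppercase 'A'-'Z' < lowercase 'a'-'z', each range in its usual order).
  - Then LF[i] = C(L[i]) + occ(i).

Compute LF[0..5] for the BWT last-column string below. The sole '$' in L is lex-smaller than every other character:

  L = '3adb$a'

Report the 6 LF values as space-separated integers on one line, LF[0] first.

Char counts: '$':1, '3':1, 'a':2, 'b':1, 'd':1
C (first-col start): C('$')=0, C('3')=1, C('a')=2, C('b')=4, C('d')=5
L[0]='3': occ=0, LF[0]=C('3')+0=1+0=1
L[1]='a': occ=0, LF[1]=C('a')+0=2+0=2
L[2]='d': occ=0, LF[2]=C('d')+0=5+0=5
L[3]='b': occ=0, LF[3]=C('b')+0=4+0=4
L[4]='$': occ=0, LF[4]=C('$')+0=0+0=0
L[5]='a': occ=1, LF[5]=C('a')+1=2+1=3

Answer: 1 2 5 4 0 3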